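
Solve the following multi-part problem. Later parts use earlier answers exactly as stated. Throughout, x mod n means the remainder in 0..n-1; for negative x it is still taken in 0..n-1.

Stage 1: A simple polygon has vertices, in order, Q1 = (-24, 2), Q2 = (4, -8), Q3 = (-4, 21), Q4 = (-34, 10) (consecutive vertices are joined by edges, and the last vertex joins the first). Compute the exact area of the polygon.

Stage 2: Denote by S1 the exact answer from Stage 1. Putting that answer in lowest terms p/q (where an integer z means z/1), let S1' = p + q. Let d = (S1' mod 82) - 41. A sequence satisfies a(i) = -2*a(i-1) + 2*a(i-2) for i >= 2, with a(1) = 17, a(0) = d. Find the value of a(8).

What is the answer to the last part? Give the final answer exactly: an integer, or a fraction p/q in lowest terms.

-9328

Stage 1: cross terms: (-24*-8 - 4*2)=184, (4*21 - -4*-8)=52, (-4*10 - -34*21)=674, (-34*2 - -24*10)=172; twice the area = |1082| = 1082; area = 541; answer 541
Stage 2: S1 = 541; threaded value p + q = 542; d = 9; a(2) = -2*(17) + 2*(9) = -16; iterating: a(2)=-16, a(3)=66, a(4)=-164, a(5)=460, a(6)=-1248, a(7)=3416, a(8)=-9328; answer -9328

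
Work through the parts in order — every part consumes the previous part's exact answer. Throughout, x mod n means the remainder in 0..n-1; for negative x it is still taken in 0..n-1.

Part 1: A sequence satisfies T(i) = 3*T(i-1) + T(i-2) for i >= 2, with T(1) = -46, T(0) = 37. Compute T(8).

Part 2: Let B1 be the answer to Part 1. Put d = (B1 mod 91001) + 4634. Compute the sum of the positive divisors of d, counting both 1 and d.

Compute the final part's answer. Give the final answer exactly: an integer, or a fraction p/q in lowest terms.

Part 1: T(2) = 3*(-46) + 1*(37) = -101; iterating: T(2)=-101, T(3)=-349, T(4)=-1148, T(5)=-3793, T(6)=-12527, T(7)=-41374, T(8)=-136649; answer -136649
Part 2: B1 = -136649; d = 49987; 49987 = 7 * 37 * 193; sigma = (1 + 7) * (1 + 37) * (1 + 193) = 8 * 38 * 194 = 58976; answer 58976

58976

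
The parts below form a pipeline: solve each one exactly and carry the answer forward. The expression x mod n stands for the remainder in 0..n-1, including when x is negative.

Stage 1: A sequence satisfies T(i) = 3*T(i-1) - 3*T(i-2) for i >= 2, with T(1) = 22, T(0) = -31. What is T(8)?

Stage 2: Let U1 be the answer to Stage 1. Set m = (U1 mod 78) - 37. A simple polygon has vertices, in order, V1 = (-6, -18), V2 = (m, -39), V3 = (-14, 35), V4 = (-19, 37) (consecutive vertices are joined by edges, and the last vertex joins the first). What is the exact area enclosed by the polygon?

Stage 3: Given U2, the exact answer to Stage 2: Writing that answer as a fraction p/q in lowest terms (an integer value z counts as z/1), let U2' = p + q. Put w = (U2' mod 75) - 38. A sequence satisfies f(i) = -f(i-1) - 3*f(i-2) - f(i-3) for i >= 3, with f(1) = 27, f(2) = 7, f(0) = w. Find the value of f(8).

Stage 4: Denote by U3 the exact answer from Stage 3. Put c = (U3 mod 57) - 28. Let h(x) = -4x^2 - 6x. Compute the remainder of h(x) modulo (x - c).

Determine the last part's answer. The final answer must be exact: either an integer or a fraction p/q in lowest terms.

-1404

Stage 1: T(2) = 3*(22) - 3*(-31) = 159; iterating: T(2)=159, T(3)=411, T(4)=756, T(5)=1035, T(6)=837, T(7)=-594, T(8)=-4293; answer -4293
Stage 2: U1 = -4293; m = 38; cross terms: (-6*-39 - 38*-18)=918, (38*35 - -14*-39)=784, (-14*37 - -19*35)=147, (-19*-18 - -6*37)=564; twice the area = |2413| = 2413; area = 2413/2; answer 2413/2
Stage 3: U2 = 2413/2; threaded value p + q = 2415; w = -23; f(3) = -1*(7) - 3*(27) - 1*(-23) = -65; iterating: f(3)=-65, f(4)=17, f(5)=171, f(6)=-157, f(7)=-373, f(8)=673; answer 673
Stage 4: U3 = 673; c = 18; remainder = value at the root: -4*(18)^2 - 6*(18)^1 = (-1296) + (-108) = -1404; answer -1404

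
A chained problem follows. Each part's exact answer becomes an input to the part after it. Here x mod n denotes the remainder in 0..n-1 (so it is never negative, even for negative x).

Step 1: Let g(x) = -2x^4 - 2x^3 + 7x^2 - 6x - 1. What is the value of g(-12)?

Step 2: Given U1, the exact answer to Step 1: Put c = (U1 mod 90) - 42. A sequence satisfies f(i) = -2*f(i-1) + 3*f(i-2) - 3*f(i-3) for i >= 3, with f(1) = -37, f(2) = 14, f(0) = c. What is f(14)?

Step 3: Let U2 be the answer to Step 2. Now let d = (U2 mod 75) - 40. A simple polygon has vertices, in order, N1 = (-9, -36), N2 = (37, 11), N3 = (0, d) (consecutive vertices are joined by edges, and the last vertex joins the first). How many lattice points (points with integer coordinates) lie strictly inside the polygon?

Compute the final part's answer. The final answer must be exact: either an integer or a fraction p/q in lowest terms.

Step 1: -2*(-12)^4 - 2*(-12)^3 + 7*(-12)^2 - 6*(-12)^1 - 1 = (-41472) + (3456) + (1008) + (72) + (-1) = -36937; answer -36937
Step 2: U1 = -36937; c = 11; f(3) = -2*(14) + 3*(-37) - 3*(11) = -172; iterating: f(3)=-172, f(4)=497, f(5)=-1552, f(6)=5111, f(7)=-16369, f(8)=52727, f(9)=-169894, f(10)=547076, f(11)=-1762015, f(12)=5674940, f(13)=-18277153, f(14)=58865171; answer 58865171
Step 3: U2 = 58865171; d = 31; cross terms: (-9*11 - 37*-36)=1233, (37*31 - 0*11)=1147, (0*-36 - -9*31)=279; twice the area = |2659| = 2659; area = 2659/2; boundary points = 1 + 1 + 1 = 3; strictly interior points = area - boundary/2 + 1 = 1329; answer 1329

1329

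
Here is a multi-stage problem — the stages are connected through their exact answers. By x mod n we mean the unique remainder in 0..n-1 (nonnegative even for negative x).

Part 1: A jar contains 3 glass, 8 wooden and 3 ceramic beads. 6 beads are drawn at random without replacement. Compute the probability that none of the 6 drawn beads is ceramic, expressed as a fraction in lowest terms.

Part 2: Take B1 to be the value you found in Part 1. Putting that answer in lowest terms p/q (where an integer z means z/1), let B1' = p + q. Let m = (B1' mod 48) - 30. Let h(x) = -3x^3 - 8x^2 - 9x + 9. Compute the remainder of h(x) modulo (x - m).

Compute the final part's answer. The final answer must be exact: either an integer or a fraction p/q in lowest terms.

8469

Part 1: total draws C(14,6) = 3003; favorable C(11,6) = 462; P = 2/13; answer 2/13
Part 2: B1 = 2/13; threaded value p + q = 15; m = -15; remainder = value at the root: -3*(-15)^3 - 8*(-15)^2 - 9*(-15)^1 + 9 = (10125) + (-1800) + (135) + (9) = 8469; answer 8469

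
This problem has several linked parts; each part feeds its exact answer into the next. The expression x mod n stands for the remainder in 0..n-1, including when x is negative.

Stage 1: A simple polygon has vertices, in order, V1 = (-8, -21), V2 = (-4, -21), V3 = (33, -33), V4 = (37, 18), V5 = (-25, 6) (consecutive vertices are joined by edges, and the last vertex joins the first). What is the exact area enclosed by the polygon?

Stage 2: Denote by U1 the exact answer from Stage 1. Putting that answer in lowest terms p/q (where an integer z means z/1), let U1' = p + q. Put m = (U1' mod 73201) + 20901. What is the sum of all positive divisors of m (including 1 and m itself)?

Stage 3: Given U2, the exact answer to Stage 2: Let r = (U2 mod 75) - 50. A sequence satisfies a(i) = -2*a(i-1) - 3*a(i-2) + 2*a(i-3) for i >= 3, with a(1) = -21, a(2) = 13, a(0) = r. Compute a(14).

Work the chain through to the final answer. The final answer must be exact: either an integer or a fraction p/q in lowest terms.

-91407

Stage 1: cross terms: (-8*-21 - -4*-21)=84, (-4*-33 - 33*-21)=825, (33*18 - 37*-33)=1815, (37*6 - -25*18)=672, (-25*-21 - -8*6)=573; twice the area = |3969| = 3969; area = 3969/2; answer 3969/2
Stage 2: U1 = 3969/2; threaded value p + q = 3971; m = 24872; 24872 = 2^3 * 3109; sigma = (1 + 2 + 4 + 8) * (1 + 3109) = 15 * 3110 = 46650; answer 46650
Stage 3: U2 = 46650; r = -50; a(3) = -2*(13) - 3*(-21) + 2*(-50) = -63; iterating: a(3)=-63, a(4)=45, a(5)=125, a(6)=-511, a(7)=737, a(8)=309, a(9)=-3851, a(10)=8249, a(11)=-4327, a(12)=-23795, a(13)=77069, a(14)=-91407; answer -91407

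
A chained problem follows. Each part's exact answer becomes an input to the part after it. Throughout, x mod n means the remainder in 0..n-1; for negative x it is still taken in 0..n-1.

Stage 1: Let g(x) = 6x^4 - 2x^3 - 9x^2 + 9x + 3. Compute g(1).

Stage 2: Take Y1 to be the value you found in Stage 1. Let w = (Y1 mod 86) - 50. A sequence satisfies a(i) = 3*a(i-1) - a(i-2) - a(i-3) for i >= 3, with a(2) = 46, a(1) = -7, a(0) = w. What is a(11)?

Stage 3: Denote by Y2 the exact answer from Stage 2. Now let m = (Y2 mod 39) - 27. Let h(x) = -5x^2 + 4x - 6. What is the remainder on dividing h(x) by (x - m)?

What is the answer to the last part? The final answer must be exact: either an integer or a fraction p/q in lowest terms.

-102

Stage 1: 6*(1)^4 - 2*(1)^3 - 9*(1)^2 + 9*(1)^1 + 3 = (6) + (-2) + (-9) + (9) + (3) = 7; answer 7
Stage 2: Y1 = 7; w = -43; a(3) = 3*(46) - 1*(-7) - 1*(-43) = 188; iterating: a(3)=188, a(4)=525, a(5)=1341, a(6)=3310, a(7)=8064, a(8)=19541, a(9)=47249, a(10)=114142, a(11)=275636; answer 275636
Stage 3: Y2 = 275636; m = -4; remainder = value at the root: -5*(-4)^2 + 4*(-4)^1 - 6 = (-80) + (-16) + (-6) = -102; answer -102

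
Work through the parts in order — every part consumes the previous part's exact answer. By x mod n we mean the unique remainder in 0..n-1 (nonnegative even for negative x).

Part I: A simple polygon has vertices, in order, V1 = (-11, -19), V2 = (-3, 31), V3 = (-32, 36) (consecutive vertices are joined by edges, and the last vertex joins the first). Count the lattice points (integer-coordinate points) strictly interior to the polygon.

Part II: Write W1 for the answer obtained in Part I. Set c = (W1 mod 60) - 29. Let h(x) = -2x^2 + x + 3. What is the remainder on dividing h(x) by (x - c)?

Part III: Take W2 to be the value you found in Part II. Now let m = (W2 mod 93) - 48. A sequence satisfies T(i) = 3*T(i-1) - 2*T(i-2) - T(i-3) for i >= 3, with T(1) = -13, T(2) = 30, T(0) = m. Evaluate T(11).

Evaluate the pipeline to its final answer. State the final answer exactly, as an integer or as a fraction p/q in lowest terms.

Part I: cross terms: (-11*31 - -3*-19)=-398, (-3*36 - -32*31)=884, (-32*-19 - -11*36)=1004; twice the area = |1490| = 1490; area = 745; boundary points = 2 + 1 + 1 = 4; strictly interior points = area - boundary/2 + 1 = 744; answer 744
Part II: W1 = 744; c = -5; remainder = value at the root: -2*(-5)^2 + 1*(-5)^1 + 3 = (-50) + (-5) + (3) = -52; answer -52
Part III: W2 = -52; m = -7; T(3) = 3*(30) - 2*(-13) - 1*(-7) = 123; iterating: T(3)=123, T(4)=322, T(5)=690, T(6)=1303, T(7)=2207, T(8)=3325, T(9)=4258, T(10)=3917, T(11)=-90; answer -90

-90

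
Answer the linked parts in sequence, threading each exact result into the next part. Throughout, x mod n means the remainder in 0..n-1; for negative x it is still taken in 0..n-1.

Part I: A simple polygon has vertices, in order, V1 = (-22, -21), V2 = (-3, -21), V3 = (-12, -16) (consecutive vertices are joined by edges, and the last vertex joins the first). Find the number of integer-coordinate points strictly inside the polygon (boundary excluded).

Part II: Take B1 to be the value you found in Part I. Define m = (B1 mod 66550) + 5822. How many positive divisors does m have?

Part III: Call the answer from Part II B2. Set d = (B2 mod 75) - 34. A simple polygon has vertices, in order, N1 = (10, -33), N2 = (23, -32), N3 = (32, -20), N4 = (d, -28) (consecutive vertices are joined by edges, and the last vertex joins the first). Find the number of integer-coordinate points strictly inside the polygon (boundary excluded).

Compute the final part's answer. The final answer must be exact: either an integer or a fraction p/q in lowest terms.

Part I: cross terms: (-22*-21 - -3*-21)=399, (-3*-16 - -12*-21)=-204, (-12*-21 - -22*-16)=-100; twice the area = |95| = 95; area = 95/2; boundary points = 19 + 1 + 5 = 25; strictly interior points = area - boundary/2 + 1 = 36; answer 36
Part II: B1 = 36; m = 5858; 5858 = 2 * 29 * 101; number of divisors = (1+1) * (1+1) * (1+1) = 8; answer 8
Part III: B2 = 8; d = -26; cross terms: (10*-32 - 23*-33)=439, (23*-20 - 32*-32)=564, (32*-28 - -26*-20)=-1416, (-26*-33 - 10*-28)=1138; twice the area = |725| = 725; area = 725/2; boundary points = 1 + 3 + 2 + 1 = 7; strictly interior points = area - boundary/2 + 1 = 360; answer 360

360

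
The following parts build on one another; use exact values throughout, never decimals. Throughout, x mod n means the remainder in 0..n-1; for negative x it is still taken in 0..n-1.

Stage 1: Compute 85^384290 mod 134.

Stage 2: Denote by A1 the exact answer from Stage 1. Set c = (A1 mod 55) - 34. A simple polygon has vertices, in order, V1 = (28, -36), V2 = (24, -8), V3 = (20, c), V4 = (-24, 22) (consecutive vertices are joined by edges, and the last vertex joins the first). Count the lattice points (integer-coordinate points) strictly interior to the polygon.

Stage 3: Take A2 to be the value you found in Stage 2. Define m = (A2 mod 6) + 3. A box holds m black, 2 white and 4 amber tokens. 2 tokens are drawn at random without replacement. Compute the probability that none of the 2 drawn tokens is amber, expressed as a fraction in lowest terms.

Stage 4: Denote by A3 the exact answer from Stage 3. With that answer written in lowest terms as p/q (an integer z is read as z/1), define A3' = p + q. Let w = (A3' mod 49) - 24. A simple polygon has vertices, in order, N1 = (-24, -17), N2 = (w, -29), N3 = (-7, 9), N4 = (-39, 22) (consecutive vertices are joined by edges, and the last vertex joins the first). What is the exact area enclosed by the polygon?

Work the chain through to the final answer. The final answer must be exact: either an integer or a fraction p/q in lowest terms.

2479/2

Stage 1: squarings mod 134: 85^1=85, 85^2=123, 85^4=121, 85^8=35, 85^16=19, 85^32=93, 85^64=73, 85^128=103, 85^256=23, 85^512=127, 85^1024=49, 85^2048=123, 85^4096=121, 85^8192=35, 85^16384=19, 85^32768=93, 85^65536=73, 85^131072=103, 85^262144=23; 85^384290 = 85^2 * 85^32 * 85^256 * 85^1024 * 85^2048 * 85^4096 * 85^16384 * 85^32768 * 85^65536 * 85^262144 = 33 (mod 134); answer 33
Stage 2: A1 = 33; c = -1; cross terms: (28*-8 - 24*-36)=640, (24*-1 - 20*-8)=136, (20*22 - -24*-1)=416, (-24*-36 - 28*22)=248; twice the area = |1440| = 1440; area = 720; boundary points = 4 + 1 + 1 + 2 = 8; strictly interior points = area - boundary/2 + 1 = 717; answer 717
Stage 3: A2 = 717; m = 6; total draws C(12,2) = 66; favorable C(8,2) = 28; P = 14/33; answer 14/33
Stage 4: A3 = 14/33; threaded value p + q = 47; w = 23; cross terms: (-24*-29 - 23*-17)=1087, (23*9 - -7*-29)=4, (-7*22 - -39*9)=197, (-39*-17 - -24*22)=1191; twice the area = |2479| = 2479; area = 2479/2; answer 2479/2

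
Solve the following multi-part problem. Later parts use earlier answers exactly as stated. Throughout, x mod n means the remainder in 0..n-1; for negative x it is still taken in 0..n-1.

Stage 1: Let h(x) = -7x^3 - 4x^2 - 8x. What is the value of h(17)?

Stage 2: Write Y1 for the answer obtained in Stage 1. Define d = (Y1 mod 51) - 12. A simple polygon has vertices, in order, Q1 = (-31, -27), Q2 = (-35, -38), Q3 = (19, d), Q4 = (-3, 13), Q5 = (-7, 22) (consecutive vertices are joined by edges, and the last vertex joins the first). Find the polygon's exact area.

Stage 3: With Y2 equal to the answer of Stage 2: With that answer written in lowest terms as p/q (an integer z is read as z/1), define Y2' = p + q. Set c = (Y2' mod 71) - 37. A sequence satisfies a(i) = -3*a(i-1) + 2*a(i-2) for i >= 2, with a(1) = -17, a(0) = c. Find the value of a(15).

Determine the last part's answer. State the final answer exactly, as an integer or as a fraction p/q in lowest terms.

-1032221983

Stage 1: -7*(17)^3 - 4*(17)^2 - 8*(17)^1 = (-34391) + (-1156) + (-136) = -35683; answer -35683
Stage 2: Y1 = -35683; d = 5; cross terms: (-31*-38 - -35*-27)=233, (-35*5 - 19*-38)=547, (19*13 - -3*5)=262, (-3*22 - -7*13)=25, (-7*-27 - -31*22)=871; twice the area = |1938| = 1938; area = 969; answer 969
Stage 3: Y2 = 969; threaded value p + q = 970; c = 10; a(2) = -3*(-17) + 2*(10) = 71; iterating: a(2)=71, a(3)=-247, a(4)=883, a(5)=-3143, a(6)=11195, a(7)=-39871, a(8)=142003, a(9)=-505751, a(10)=1801259, a(11)=-6415279, a(12)=22848355, a(13)=-81375623, a(14)=289823579, a(15)=-1032221983; answer -1032221983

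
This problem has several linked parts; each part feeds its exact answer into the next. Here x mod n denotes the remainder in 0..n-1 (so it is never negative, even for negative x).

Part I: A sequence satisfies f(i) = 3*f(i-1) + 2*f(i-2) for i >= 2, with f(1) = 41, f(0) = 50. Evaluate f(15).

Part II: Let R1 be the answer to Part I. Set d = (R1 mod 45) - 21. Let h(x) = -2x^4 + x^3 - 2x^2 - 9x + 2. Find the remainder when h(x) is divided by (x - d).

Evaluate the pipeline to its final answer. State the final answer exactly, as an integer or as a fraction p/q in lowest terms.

Part I: f(2) = 3*(41) + 2*(50) = 223; iterating: f(2)=223, f(3)=751, f(4)=2699, f(5)=9599, f(6)=34195, f(7)=121783, f(8)=433739, f(9)=1544783, f(10)=5501827, f(11)=19595047, f(12)=69788795, f(13)=248556479, f(14)=885247027, f(15)=3152854039; answer 3152854039
Part II: R1 = 3152854039; d = -17; remainder = value at the root: -2*(-17)^4 + 1*(-17)^3 - 2*(-17)^2 - 9*(-17)^1 + 2 = (-167042) + (-4913) + (-578) + (153) + (2) = -172378; answer -172378

-172378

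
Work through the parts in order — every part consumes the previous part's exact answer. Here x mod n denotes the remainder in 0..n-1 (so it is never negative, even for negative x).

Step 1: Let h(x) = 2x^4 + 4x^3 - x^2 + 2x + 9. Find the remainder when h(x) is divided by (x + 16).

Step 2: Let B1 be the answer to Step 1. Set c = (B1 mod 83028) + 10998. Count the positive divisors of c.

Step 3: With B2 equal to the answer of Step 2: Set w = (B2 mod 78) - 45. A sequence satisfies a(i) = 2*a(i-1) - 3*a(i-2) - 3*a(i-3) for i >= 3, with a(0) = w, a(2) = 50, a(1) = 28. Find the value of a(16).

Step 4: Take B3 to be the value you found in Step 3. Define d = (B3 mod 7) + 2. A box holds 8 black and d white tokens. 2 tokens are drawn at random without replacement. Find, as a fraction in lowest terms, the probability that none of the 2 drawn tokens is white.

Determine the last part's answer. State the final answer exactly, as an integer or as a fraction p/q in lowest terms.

Step 1: remainder = value at the root: 2*(-16)^4 + 4*(-16)^3 - 1*(-16)^2 + 2*(-16)^1 + 9 = (131072) + (-16384) + (-256) + (-32) + (9) = 114409; answer 114409
Step 2: B1 = 114409; c = 42379; 42379 is prime, so its only divisors are 1 and 42379; count = 2; answer 2
Step 3: B2 = 2; w = -43; a(3) = 2*(50) - 3*(28) - 3*(-43) = 145; iterating: a(3)=145, a(4)=56, a(5)=-473, a(6)=-1549, a(7)=-1847, a(8)=2372, a(9)=14932, a(10)=28289, a(11)=4666, a(12)=-120331, a(13)=-339527, a(14)=-332059, a(15)=715456, a(16)=3445670; answer 3445670
Step 4: B3 = 3445670; d = 6; total draws C(14,2) = 91; favorable C(8,2) = 28; P = 4/13; answer 4/13

4/13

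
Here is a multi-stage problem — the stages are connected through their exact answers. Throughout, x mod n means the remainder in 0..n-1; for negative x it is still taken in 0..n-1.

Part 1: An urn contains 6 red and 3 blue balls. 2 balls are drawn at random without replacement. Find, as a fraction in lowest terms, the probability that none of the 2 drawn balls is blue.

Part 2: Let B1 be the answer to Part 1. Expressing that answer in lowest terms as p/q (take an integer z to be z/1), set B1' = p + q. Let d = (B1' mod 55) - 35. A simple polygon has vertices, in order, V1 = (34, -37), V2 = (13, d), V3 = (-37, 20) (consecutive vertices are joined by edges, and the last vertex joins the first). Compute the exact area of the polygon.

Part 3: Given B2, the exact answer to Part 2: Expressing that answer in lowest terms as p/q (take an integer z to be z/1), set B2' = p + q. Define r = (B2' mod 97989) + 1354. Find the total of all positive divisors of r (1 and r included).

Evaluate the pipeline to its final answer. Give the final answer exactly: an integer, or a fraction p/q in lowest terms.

Part 1: total draws C(9,2) = 36; favorable C(6,2) = 15; P = 5/12; answer 5/12
Part 2: B1 = 5/12; threaded value p + q = 17; d = -18; cross terms: (34*-18 - 13*-37)=-131, (13*20 - -37*-18)=-406, (-37*-37 - 34*20)=689; twice the area = |152| = 152; area = 76; answer 76
Part 3: B2 = 76; threaded value p + q = 77; r = 1431; 1431 = 3^3 * 53; sigma = (1 + 3 + 9 + 27) * (1 + 53) = 40 * 54 = 2160; answer 2160

2160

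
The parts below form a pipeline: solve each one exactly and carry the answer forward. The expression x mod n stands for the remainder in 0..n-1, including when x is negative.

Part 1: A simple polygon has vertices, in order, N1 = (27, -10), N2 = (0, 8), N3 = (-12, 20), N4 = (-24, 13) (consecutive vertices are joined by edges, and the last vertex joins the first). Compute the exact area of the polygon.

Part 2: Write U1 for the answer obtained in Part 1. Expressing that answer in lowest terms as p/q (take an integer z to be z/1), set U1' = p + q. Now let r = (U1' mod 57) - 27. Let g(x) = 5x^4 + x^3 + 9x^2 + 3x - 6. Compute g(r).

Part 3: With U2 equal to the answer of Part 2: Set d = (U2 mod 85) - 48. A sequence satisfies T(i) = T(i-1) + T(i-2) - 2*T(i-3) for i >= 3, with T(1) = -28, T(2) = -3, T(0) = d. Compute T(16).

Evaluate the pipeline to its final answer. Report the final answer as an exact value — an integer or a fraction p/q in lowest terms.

324

Part 1: cross terms: (27*8 - 0*-10)=216, (0*20 - -12*8)=96, (-12*13 - -24*20)=324, (-24*-10 - 27*13)=-111; twice the area = |525| = 525; area = 525/2; answer 525/2
Part 2: U1 = 525/2; threaded value p + q = 527; r = -13; 5*(-13)^4 + 1*(-13)^3 + 9*(-13)^2 + 3*(-13)^1 - 6 = (142805) + (-2197) + (1521) + (-39) + (-6) = 142084; answer 142084
Part 3: U2 = 142084; d = 1; T(3) = 1*(-3) + 1*(-28) - 2*(1) = -33; iterating: T(3)=-33, T(4)=20, T(5)=-7, T(6)=79, T(7)=32, T(8)=125, T(9)=-1, T(10)=60, T(11)=-191, T(12)=-129, T(13)=-440, T(14)=-187, T(15)=-369, T(16)=324; answer 324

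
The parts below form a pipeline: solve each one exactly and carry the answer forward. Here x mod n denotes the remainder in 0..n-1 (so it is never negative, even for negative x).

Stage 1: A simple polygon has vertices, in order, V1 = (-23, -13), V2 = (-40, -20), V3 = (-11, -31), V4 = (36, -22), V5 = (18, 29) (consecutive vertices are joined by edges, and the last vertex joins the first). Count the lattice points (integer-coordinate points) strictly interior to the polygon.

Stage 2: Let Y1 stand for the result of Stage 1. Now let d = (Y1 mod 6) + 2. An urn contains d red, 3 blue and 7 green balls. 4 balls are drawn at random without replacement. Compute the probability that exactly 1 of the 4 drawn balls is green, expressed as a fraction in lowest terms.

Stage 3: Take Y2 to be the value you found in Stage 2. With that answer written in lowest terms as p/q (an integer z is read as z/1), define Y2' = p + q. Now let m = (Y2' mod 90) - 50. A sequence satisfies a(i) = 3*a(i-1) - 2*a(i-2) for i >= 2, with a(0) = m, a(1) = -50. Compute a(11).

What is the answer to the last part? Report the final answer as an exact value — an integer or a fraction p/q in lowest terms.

-47108

Stage 1: cross terms: (-23*-20 - -40*-13)=-60, (-40*-31 - -11*-20)=1020, (-11*-22 - 36*-31)=1358, (36*29 - 18*-22)=1440, (18*-13 - -23*29)=433; twice the area = |4191| = 4191; area = 4191/2; boundary points = 1 + 1 + 1 + 3 + 1 = 7; strictly interior points = area - boundary/2 + 1 = 2093; answer 2093
Stage 2: Y1 = 2093; d = 7; total draws C(17,4) = 2380; favorable C(7,1)*C(10,3) = 840; P = 6/17; answer 6/17
Stage 3: Y2 = 6/17; threaded value p + q = 23; m = -27; a(2) = 3*(-50) - 2*(-27) = -96; iterating: a(2)=-96, a(3)=-188, a(4)=-372, a(5)=-740, a(6)=-1476, a(7)=-2948, a(8)=-5892, a(9)=-11780, a(10)=-23556, a(11)=-47108; answer -47108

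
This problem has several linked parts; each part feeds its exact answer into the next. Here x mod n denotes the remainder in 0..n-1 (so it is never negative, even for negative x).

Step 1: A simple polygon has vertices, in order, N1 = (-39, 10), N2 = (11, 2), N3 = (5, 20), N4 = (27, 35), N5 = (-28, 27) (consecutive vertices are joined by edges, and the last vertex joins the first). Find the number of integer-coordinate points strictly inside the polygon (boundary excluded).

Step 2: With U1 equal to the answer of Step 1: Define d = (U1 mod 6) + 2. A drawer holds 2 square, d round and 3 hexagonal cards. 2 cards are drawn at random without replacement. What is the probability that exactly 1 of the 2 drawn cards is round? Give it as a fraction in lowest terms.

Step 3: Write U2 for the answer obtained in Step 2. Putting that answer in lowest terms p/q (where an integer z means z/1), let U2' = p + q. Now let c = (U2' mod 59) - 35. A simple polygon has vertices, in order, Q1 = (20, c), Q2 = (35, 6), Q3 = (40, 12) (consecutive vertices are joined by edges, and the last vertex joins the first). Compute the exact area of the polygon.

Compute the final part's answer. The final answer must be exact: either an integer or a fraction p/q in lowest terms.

45/2

Step 1: cross terms: (-39*2 - 11*10)=-188, (11*20 - 5*2)=210, (5*35 - 27*20)=-365, (27*27 - -28*35)=1709, (-28*10 - -39*27)=773; twice the area = |2139| = 2139; area = 2139/2; boundary points = 2 + 6 + 1 + 1 + 1 = 11; strictly interior points = area - boundary/2 + 1 = 1065; answer 1065
Step 2: U1 = 1065; d = 5; total draws C(10,2) = 45; favorable C(5,1)*C(5,1) = 25; P = 5/9; answer 5/9
Step 3: U2 = 5/9; threaded value p + q = 14; c = -21; cross terms: (20*6 - 35*-21)=855, (35*12 - 40*6)=180, (40*-21 - 20*12)=-1080; twice the area = |-45| = 45; area = 45/2; answer 45/2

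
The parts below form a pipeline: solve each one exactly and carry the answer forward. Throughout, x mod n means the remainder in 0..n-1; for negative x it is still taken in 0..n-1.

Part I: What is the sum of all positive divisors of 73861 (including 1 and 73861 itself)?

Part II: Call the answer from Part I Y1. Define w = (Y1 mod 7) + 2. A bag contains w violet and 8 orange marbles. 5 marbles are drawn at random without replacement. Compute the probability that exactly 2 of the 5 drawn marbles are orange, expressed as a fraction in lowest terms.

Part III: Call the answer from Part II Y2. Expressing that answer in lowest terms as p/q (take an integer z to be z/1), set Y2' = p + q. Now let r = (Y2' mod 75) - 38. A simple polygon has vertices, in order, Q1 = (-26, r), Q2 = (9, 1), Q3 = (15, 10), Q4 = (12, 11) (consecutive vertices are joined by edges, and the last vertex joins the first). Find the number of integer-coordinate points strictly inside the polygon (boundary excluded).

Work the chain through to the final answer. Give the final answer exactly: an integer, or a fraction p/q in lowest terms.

188

Part I: 73861 = 233 * 317; sigma = (1 + 233) * (1 + 317) = 234 * 318 = 74412; answer 74412
Part II: Y1 = 74412; w = 4; total draws C(12,5) = 792; favorable C(8,2)*C(4,3) = 112; P = 14/99; answer 14/99
Part III: Y2 = 14/99; threaded value p + q = 113; r = 0; cross terms: (-26*1 - 9*0)=-26, (9*10 - 15*1)=75, (15*11 - 12*10)=45, (12*0 - -26*11)=286; twice the area = |380| = 380; area = 190; boundary points = 1 + 3 + 1 + 1 = 6; strictly interior points = area - boundary/2 + 1 = 188; answer 188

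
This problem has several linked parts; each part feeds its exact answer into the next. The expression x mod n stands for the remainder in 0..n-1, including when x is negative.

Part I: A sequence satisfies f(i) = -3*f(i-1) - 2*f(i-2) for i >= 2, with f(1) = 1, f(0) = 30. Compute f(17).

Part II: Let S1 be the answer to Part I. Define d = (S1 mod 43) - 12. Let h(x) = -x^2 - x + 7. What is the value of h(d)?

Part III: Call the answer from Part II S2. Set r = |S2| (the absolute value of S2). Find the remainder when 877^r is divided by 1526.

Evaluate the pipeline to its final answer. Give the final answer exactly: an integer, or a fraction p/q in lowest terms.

Part I: f(2) = -3*(1) - 2*(30) = -63; iterating: f(2)=-63, f(3)=187, f(4)=-435, f(5)=931, f(6)=-1923, f(7)=3907, f(8)=-7875, f(9)=15811, f(10)=-31683, f(11)=63427, f(12)=-126915, f(13)=253891, f(14)=-507843, f(15)=1015747, f(16)=-2031555, f(17)=4063171; answer 4063171
Part II: S1 = 4063171; d = 3; -1*(3)^2 - 1*(3)^1 + 7 = (-9) + (-3) + (7) = -5; answer -5
Part III: S2 = -5; r = 5; squarings mod 1526: 877^1=877, 877^2=25, 877^4=625; 877^5 = 877^1 * 877^4 = 291 (mod 1526); answer 291

291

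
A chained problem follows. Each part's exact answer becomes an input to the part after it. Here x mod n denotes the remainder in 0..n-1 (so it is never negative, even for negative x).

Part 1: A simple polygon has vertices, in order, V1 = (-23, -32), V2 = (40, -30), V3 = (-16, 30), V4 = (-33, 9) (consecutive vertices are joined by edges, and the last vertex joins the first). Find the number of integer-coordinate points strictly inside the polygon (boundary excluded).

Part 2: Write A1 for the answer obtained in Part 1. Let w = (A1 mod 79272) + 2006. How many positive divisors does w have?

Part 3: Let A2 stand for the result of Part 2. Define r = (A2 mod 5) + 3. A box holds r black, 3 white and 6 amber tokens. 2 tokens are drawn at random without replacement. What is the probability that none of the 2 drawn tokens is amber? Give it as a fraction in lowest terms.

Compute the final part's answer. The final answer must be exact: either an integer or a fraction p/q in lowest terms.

12/35

Part 1: cross terms: (-23*-30 - 40*-32)=1970, (40*30 - -16*-30)=720, (-16*9 - -33*30)=846, (-33*-32 - -23*9)=1263; twice the area = |4799| = 4799; area = 4799/2; boundary points = 1 + 4 + 1 + 1 = 7; strictly interior points = area - boundary/2 + 1 = 2397; answer 2397
Part 2: A1 = 2397; w = 4403; 4403 = 7 * 17 * 37; number of divisors = (1+1) * (1+1) * (1+1) = 8; answer 8
Part 3: A2 = 8; r = 6; total draws C(15,2) = 105; favorable C(9,2) = 36; P = 12/35; answer 12/35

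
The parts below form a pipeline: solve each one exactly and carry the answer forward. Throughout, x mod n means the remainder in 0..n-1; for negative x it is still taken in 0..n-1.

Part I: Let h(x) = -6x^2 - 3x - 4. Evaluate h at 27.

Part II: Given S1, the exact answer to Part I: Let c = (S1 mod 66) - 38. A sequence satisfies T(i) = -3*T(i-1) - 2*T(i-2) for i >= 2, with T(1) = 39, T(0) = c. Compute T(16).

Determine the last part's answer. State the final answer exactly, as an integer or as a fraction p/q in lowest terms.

Part I: -6*(27)^2 - 3*(27)^1 - 4 = (-4374) + (-81) + (-4) = -4459; answer -4459
Part II: S1 = -4459; c = -9; T(2) = -3*(39) - 2*(-9) = -99; iterating: T(2)=-99, T(3)=219, T(4)=-459, T(5)=939, T(6)=-1899, T(7)=3819, T(8)=-7659, T(9)=15339, T(10)=-30699, T(11)=61419, T(12)=-122859, T(13)=245739, T(14)=-491499, T(15)=983019, T(16)=-1966059; answer -1966059

-1966059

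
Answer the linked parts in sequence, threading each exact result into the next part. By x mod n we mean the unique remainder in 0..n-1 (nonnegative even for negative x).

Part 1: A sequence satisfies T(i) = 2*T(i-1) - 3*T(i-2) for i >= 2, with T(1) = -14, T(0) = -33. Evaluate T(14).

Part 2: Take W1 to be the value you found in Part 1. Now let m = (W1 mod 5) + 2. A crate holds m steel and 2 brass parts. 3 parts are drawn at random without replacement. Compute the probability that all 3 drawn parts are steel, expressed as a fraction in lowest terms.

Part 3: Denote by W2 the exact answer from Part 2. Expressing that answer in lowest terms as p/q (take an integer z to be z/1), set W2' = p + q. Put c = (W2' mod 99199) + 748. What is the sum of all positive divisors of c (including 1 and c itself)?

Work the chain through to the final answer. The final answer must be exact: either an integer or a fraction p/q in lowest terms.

840

Part 1: T(2) = 2*(-14) - 3*(-33) = 71; iterating: T(2)=71, T(3)=184, T(4)=155, T(5)=-242, T(6)=-949, T(7)=-1172, T(8)=503, T(9)=4522, T(10)=7535, T(11)=1504, T(12)=-19597, T(13)=-43706, T(14)=-28621; answer -28621
Part 2: W1 = -28621; m = 6; total draws C(8,3) = 56; favorable C(6,3) = 20; P = 5/14; answer 5/14
Part 3: W2 = 5/14; threaded value p + q = 19; c = 767; 767 = 13 * 59; sigma = (1 + 13) * (1 + 59) = 14 * 60 = 840; answer 840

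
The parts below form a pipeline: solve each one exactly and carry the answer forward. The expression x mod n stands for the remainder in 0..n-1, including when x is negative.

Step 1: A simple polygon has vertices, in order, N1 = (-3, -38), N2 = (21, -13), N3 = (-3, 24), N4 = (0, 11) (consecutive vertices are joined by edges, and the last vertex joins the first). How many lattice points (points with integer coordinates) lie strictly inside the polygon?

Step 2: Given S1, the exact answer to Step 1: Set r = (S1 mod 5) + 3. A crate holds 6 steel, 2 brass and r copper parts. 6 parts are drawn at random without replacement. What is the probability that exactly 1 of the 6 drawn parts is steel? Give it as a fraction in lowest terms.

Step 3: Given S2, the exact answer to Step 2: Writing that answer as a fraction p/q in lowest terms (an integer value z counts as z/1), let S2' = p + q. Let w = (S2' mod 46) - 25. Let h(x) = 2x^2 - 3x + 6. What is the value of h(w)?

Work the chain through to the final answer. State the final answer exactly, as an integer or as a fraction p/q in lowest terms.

83

Step 1: cross terms: (-3*-13 - 21*-38)=837, (21*24 - -3*-13)=465, (-3*11 - 0*24)=-33, (0*-38 - -3*11)=33; twice the area = |1302| = 1302; area = 651; boundary points = 1 + 1 + 1 + 1 = 4; strictly interior points = area - boundary/2 + 1 = 650; answer 650
Step 2: S1 = 650; r = 3; total draws C(11,6) = 462; favorable C(6,1)*C(5,5) = 6; P = 1/77; answer 1/77
Step 3: S2 = 1/77; threaded value p + q = 78; w = 7; 2*(7)^2 - 3*(7)^1 + 6 = (98) + (-21) + (6) = 83; answer 83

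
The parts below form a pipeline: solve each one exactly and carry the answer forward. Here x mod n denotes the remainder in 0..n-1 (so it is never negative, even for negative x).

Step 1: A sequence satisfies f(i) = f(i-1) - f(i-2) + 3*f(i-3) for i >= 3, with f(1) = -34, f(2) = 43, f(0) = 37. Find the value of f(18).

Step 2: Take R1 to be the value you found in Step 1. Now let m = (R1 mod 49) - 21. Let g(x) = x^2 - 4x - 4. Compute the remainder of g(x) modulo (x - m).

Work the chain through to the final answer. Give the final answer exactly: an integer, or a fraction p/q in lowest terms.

Step 1: f(3) = 1*(43) - 1*(-34) + 3*(37) = 188; iterating: f(3)=188, f(4)=43, f(5)=-16, f(6)=505, f(7)=650, f(8)=97, f(9)=962, f(10)=2815, f(11)=2144, f(12)=2215, f(13)=8516, f(14)=12733, f(15)=10862, f(16)=23677, f(17)=51014, f(18)=59923; answer 59923
Step 2: R1 = 59923; m = 24; remainder = value at the root: 1*(24)^2 - 4*(24)^1 - 4 = (576) + (-96) + (-4) = 476; answer 476

476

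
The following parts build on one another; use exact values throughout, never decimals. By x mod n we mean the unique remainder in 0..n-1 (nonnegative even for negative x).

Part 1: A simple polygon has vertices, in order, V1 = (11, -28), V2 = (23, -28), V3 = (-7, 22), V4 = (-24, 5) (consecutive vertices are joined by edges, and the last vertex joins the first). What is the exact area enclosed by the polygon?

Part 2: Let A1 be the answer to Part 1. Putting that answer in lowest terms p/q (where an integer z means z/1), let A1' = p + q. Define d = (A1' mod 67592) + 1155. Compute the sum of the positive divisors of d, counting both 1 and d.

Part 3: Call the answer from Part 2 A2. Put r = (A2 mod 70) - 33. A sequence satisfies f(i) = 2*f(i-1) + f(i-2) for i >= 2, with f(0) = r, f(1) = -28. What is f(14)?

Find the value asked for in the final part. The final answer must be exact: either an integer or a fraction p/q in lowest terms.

-2161513

Part 1: cross terms: (11*-28 - 23*-28)=336, (23*22 - -7*-28)=310, (-7*5 - -24*22)=493, (-24*-28 - 11*5)=617; twice the area = |1756| = 1756; area = 878; answer 878
Part 2: A1 = 878; threaded value p + q = 879; d = 2034; 2034 = 2 * 3^2 * 113; sigma = (1 + 2) * (1 + 3 + 9) * (1 + 113) = 3 * 13 * 114 = 4446; answer 4446
Part 3: A2 = 4446; r = 3; f(2) = 2*(-28) + 1*(3) = -53; iterating: f(2)=-53, f(3)=-134, f(4)=-321, f(5)=-776, f(6)=-1873, f(7)=-4522, f(8)=-10917, f(9)=-26356, f(10)=-63629, f(11)=-153614, f(12)=-370857, f(13)=-895328, f(14)=-2161513; answer -2161513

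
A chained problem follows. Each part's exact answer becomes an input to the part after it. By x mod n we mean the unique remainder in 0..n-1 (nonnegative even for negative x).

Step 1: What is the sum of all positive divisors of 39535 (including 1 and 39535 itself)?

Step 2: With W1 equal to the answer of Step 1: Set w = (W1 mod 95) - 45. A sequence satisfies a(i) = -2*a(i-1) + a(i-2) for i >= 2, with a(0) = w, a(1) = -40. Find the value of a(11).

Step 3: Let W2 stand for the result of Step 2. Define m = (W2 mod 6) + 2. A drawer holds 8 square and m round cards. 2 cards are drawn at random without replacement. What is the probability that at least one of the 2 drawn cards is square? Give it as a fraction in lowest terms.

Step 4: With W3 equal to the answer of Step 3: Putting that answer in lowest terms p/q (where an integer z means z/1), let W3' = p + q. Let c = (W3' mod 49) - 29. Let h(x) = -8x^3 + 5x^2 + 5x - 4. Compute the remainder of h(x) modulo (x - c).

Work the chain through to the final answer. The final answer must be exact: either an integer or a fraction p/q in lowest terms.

4372

Step 1: 39535 = 5 * 7907; sigma = (1 + 5) * (1 + 7907) = 6 * 7908 = 47448; answer 47448
Step 2: W1 = 47448; w = -2; a(2) = -2*(-40) + 1*(-2) = 78; iterating: a(2)=78, a(3)=-196, a(4)=470, a(5)=-1136, a(6)=2742, a(7)=-6620, a(8)=15982, a(9)=-38584, a(10)=93150, a(11)=-224884; answer -224884
Step 3: W2 = -224884; m = 4; total draws C(12,2) = 66; complement C(4,2) = 6; favorable 66 - 6 = 60; P = 10/11; answer 10/11
Step 4: W3 = 10/11; threaded value p + q = 21; c = -8; remainder = value at the root: -8*(-8)^3 + 5*(-8)^2 + 5*(-8)^1 - 4 = (4096) + (320) + (-40) + (-4) = 4372; answer 4372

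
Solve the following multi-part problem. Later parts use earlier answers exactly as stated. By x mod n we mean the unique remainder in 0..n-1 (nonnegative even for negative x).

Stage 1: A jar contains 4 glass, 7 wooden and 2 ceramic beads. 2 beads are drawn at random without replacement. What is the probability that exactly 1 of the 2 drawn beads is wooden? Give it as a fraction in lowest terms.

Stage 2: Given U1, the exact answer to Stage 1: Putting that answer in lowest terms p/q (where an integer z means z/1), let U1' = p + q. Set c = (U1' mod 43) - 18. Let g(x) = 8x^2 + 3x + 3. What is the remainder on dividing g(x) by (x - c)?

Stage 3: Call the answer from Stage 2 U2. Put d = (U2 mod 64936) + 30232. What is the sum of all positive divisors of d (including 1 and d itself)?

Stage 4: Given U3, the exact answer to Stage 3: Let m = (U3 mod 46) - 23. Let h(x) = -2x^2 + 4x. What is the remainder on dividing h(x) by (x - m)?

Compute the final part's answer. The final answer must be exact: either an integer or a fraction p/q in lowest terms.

-6

Stage 1: total draws C(13,2) = 78; favorable C(7,1)*C(6,1) = 42; P = 7/13; answer 7/13
Stage 2: U1 = 7/13; threaded value p + q = 20; c = 2; remainder = value at the root: 8*(2)^2 + 3*(2)^1 + 3 = (32) + (6) + (3) = 41; answer 41
Stage 3: U2 = 41; d = 30273; 30273 = 3 * 10091; sigma = (1 + 3) * (1 + 10091) = 4 * 10092 = 40368; answer 40368
Stage 4: U3 = 40368; m = 3; remainder = value at the root: -2*(3)^2 + 4*(3)^1 = (-18) + (12) = -6; answer -6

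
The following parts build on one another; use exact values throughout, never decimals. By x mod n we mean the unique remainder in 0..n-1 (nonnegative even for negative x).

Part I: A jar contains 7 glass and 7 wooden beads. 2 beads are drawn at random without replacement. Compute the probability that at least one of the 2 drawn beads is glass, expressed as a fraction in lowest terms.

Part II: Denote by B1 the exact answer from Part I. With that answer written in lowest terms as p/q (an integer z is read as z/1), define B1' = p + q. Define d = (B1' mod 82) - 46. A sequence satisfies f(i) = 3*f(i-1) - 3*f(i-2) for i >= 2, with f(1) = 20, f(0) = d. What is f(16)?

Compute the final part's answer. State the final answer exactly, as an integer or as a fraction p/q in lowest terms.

Part I: total draws C(14,2) = 91; complement C(7,2) = 21; favorable 91 - 21 = 70; P = 10/13; answer 10/13
Part II: B1 = 10/13; threaded value p + q = 23; d = -23; f(2) = 3*(20) - 3*(-23) = 129; iterating: f(2)=129, f(3)=327, f(4)=594, f(5)=801, f(6)=621, f(7)=-540, f(8)=-3483, f(9)=-8829, f(10)=-16038, f(11)=-21627, f(12)=-16767, f(13)=14580, f(14)=94041, f(15)=238383, f(16)=433026; answer 433026

433026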